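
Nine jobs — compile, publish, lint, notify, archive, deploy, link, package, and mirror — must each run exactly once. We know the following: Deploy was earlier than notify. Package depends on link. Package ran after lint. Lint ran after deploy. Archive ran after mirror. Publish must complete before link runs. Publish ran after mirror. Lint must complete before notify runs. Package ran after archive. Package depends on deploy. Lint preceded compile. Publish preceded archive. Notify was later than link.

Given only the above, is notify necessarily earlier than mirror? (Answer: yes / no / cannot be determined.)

no

Tracing the constraints gives mirror → publish → link → notify, so mirror must come before notify.
That means notify cannot be before mirror.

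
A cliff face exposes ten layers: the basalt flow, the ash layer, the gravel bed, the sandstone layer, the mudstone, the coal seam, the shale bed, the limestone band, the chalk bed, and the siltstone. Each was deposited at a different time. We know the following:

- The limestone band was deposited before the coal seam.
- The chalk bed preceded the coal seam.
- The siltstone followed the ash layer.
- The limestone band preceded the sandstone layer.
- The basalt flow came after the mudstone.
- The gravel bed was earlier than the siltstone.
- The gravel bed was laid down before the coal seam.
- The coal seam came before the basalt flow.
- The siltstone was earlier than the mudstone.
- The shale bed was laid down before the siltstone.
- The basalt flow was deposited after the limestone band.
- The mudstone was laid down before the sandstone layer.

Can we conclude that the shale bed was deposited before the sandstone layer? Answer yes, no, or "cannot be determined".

Chain the constraints: the shale bed → the siltstone → the mudstone → the sandstone layer. Each link is directly stated, so the shale bed comes before the sandstone layer.

yes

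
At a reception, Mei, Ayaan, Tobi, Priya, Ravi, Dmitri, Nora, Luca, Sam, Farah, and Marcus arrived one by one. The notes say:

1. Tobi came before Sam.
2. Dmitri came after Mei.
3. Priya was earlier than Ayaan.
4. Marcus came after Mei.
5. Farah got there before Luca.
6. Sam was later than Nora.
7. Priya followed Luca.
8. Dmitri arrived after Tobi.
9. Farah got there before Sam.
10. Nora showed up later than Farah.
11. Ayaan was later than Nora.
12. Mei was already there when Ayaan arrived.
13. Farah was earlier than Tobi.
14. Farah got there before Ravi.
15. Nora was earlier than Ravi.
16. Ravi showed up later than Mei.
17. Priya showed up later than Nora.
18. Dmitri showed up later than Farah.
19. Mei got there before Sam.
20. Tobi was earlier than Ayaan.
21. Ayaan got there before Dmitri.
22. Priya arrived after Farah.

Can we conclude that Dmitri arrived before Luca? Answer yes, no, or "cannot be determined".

no

Tracing the constraints gives Luca → Priya → Ayaan → Dmitri, so Luca must come before Dmitri.
That means Dmitri cannot be before Luca.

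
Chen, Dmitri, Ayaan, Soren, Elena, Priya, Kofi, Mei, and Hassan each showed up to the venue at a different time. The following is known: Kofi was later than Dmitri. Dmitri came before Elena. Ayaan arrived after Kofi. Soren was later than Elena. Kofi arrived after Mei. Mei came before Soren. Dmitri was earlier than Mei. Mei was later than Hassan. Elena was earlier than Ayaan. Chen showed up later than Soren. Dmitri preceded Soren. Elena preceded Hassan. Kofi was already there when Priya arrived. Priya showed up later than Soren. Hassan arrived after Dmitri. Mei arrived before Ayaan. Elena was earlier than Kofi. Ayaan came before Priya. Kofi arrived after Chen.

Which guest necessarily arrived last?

Priya

Every other guest has a chain of constraints placing them before Priya, so Priya is last.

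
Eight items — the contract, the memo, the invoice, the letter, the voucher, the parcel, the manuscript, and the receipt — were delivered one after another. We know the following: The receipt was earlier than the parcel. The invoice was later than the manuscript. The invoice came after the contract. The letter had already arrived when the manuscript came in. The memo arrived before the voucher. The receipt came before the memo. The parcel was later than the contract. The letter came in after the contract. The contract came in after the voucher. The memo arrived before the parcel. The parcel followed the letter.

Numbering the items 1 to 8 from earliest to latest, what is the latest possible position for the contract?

4

The contract must come before the invoice, the letter, the manuscript, and the parcel — 4 items forced after it.
Everything else can be placed before the contract in some valid order, so the contract can sit as late as position 8 − 4 = 4.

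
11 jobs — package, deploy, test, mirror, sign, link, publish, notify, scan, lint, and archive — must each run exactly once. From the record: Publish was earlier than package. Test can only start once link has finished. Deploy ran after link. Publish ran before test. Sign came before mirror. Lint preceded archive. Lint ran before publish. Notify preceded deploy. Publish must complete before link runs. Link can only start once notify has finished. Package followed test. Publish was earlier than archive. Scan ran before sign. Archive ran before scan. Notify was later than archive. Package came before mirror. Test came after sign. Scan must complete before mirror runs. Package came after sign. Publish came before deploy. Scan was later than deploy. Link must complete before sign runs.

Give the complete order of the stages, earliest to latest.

lint, publish, archive, notify, link, deploy, scan, sign, test, package, mirror

The constraints fix every adjacent pair, so only one ordering works:
lint → publish → archive → notify → link → deploy → scan → sign → test → package → mirror.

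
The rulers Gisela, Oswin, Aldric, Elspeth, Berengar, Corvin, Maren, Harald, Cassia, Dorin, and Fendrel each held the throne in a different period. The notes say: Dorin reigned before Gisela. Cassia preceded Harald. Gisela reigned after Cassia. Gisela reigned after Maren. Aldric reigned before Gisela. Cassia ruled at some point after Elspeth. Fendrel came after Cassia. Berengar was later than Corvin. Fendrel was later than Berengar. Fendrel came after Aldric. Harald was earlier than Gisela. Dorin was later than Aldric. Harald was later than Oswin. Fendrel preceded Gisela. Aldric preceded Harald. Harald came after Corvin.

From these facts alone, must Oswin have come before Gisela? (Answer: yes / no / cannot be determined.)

Chain the constraints: Oswin → Harald → Gisela. Each link is directly stated, so Oswin comes before Gisela.

yes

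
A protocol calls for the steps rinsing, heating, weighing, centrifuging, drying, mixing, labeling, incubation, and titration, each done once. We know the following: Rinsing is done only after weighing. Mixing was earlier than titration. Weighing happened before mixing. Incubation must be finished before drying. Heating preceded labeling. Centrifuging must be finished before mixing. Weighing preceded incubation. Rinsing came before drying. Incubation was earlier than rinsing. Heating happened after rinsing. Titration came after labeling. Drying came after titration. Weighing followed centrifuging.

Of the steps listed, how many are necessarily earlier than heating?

4

Directly stated before heating: rinsing.
Centrifuging reaches heating via centrifuging → weighing → rinsing → heating.
Incubation reaches heating via incubation → rinsing → heating.
Weighing reaches heating via weighing → rinsing → heating.
No chain forces drying (or any of the others) ahead of heating.
That's centrifuging, incubation, rinsing, and weighing — 4 in all.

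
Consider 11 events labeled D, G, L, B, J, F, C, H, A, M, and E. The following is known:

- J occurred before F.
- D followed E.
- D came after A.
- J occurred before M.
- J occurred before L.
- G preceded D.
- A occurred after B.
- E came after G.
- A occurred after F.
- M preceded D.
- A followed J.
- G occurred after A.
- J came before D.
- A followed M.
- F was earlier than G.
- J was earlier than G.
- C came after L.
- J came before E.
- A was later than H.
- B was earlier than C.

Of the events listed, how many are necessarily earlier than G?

6

Directly stated before G: A, F, and J.
B reaches G via B → A → G.
H reaches G via H → A → G.
M reaches G via M → A → G.
No chain forces L (or any of the others) ahead of G.
That's A, B, F, H, J, and M — 6 in all.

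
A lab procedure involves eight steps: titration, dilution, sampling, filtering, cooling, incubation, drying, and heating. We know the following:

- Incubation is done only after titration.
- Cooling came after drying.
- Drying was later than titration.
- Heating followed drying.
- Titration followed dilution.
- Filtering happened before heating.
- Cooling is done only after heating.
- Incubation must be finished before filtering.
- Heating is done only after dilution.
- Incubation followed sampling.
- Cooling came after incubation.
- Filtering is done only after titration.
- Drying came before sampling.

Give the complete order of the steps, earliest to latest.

dilution, titration, drying, sampling, incubation, filtering, heating, cooling

The constraints fix every adjacent pair, so only one ordering works:
dilution → titration → drying → sampling → incubation → filtering → heating → cooling.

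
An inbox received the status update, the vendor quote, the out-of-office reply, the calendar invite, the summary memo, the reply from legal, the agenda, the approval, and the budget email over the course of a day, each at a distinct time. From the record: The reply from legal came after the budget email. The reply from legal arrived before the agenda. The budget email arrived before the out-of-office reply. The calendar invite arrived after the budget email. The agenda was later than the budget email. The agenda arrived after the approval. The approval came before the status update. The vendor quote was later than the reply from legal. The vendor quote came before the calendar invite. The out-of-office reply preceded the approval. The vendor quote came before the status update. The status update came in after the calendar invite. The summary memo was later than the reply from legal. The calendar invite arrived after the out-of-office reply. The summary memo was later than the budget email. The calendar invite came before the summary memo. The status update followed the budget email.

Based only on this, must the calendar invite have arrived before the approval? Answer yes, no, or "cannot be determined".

No chain of stated constraints runs from the calendar invite to the approval, and none runs from the approval to the calendar invite either.
So the relative order of the calendar invite and the approval is not fixed by the given facts.

cannot be determined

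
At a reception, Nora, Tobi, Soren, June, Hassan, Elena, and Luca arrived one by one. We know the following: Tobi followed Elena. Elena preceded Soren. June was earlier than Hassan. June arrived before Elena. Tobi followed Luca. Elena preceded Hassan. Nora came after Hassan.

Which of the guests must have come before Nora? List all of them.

Directly stated before Nora: Hassan.
Elena reaches Nora via Elena → Hassan → Nora.
June reaches Nora via June → Hassan → Nora.

Elena, Hassan, June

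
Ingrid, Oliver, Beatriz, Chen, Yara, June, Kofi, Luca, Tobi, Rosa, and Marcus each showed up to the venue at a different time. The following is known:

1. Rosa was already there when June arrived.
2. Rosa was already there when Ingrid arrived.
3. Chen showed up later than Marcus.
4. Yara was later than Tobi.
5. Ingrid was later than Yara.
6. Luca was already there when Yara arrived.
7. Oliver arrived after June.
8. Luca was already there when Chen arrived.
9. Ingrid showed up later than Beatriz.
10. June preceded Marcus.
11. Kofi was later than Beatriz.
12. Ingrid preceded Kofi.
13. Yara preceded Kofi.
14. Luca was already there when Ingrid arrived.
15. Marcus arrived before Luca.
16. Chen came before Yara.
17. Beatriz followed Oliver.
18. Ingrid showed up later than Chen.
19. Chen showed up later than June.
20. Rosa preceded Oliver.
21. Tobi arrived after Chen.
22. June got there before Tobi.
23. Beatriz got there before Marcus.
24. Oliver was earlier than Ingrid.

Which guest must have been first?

Rosa has a chain of constraints placing them before every other guest, so Rosa must be first.

Rosa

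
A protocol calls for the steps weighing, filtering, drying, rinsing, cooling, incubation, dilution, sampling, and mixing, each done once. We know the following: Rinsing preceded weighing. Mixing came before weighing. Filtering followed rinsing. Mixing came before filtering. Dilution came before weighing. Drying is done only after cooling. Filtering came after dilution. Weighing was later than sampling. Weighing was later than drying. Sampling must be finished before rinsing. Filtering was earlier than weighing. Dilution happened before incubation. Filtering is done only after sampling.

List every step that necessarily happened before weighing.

Directly stated before weighing: dilution, drying, filtering, mixing, rinsing, and sampling.
Cooling reaches weighing via cooling → drying → weighing.
No chain forces incubation ahead of weighing.

cooling, dilution, drying, filtering, mixing, rinsing, sampling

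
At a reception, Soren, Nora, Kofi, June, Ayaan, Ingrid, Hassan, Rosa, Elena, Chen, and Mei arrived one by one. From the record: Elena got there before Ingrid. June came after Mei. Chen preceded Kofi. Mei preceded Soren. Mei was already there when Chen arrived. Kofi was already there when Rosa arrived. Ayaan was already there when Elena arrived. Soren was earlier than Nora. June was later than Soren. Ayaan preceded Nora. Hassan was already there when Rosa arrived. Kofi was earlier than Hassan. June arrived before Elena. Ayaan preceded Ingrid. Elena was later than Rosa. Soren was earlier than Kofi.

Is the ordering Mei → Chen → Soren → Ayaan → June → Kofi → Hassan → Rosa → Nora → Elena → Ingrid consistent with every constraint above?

yes

Check each stated constraint against the proposed order — e.g. Ayaan is ahead of Elena; Ayaan is ahead of Ingrid. Every pair is in the required order; nothing is violated.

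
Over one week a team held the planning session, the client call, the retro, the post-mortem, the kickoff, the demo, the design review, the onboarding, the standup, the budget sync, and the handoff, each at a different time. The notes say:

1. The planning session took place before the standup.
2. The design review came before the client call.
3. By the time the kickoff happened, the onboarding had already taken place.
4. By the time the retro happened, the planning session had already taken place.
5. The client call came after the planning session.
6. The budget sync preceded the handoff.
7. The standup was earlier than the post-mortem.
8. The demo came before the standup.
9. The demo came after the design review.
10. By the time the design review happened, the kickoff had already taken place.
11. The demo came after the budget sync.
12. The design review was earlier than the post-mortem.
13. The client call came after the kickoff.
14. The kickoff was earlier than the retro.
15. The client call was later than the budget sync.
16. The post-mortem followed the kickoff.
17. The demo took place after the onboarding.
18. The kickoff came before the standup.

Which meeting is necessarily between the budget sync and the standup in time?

the demo

Tracing the constraints gives the budget sync → the demo → the standup, so the demo sits after the budget sync and before the standup.
No other meeting is forced both after the budget sync and before the standup.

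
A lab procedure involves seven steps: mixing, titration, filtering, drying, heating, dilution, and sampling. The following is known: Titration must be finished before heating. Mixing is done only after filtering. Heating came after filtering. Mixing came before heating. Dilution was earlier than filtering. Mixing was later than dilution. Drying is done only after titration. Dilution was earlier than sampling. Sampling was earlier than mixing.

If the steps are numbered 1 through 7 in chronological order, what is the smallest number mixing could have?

4

Dilution, filtering, and sampling must all come before mixing — 3 forced predecessors.
Nothing else is forced ahead of mixing, so its earliest slot is position 3 + 1 = 4.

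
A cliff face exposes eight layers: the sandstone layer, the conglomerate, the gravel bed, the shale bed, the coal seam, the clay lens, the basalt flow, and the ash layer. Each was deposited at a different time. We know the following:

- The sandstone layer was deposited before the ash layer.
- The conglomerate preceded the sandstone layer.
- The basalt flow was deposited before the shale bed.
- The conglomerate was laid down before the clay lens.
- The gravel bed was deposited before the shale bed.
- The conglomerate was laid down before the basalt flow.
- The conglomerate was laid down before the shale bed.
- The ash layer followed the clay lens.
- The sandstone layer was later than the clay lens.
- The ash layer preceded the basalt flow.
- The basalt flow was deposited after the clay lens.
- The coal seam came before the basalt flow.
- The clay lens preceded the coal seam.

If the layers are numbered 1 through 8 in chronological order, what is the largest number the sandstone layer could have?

The sandstone layer must come before the ash layer, the basalt flow, and the shale bed — 3 layers forced after it.
Everything else can be placed before the sandstone layer in some valid order, so the sandstone layer can sit as late as position 8 − 3 = 5.

5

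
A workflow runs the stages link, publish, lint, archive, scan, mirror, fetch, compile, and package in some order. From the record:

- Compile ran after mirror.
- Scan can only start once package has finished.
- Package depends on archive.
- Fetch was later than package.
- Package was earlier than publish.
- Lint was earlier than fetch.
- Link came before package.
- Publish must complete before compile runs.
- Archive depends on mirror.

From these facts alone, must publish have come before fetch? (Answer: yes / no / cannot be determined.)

cannot be determined

No chain of stated constraints runs from publish to fetch, and none runs from fetch to publish either.
So the relative order of publish and fetch is not fixed by the given facts.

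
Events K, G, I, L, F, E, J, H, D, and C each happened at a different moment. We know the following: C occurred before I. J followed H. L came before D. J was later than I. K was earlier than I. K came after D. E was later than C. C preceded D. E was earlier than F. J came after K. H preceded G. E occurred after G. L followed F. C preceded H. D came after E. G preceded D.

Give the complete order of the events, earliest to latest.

C, H, G, E, F, L, D, K, I, J

The constraints fix every adjacent pair, so only one ordering works:
C → H → G → E → F → L → D → K → I → J.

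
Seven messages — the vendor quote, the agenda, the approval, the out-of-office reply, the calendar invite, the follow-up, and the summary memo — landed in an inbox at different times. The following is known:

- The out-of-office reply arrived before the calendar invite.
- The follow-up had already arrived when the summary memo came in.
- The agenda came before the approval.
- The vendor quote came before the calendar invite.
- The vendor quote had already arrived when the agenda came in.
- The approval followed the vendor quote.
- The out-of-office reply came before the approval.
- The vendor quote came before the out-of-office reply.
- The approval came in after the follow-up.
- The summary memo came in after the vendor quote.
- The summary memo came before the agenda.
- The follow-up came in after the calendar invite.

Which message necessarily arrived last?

the approval

Every other message has a chain of constraints placing it before the approval, so the approval is last.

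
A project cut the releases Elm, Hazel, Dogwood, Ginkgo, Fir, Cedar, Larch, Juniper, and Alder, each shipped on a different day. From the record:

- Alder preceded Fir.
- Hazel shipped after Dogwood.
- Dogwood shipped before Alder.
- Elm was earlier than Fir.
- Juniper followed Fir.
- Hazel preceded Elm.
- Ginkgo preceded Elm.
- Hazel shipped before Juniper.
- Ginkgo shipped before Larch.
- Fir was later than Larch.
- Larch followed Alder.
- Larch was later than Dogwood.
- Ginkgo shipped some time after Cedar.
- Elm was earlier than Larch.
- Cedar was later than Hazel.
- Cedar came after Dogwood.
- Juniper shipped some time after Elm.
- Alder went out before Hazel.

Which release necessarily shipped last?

Juniper

Every other release has a chain of constraints placing it before Juniper, so Juniper is last.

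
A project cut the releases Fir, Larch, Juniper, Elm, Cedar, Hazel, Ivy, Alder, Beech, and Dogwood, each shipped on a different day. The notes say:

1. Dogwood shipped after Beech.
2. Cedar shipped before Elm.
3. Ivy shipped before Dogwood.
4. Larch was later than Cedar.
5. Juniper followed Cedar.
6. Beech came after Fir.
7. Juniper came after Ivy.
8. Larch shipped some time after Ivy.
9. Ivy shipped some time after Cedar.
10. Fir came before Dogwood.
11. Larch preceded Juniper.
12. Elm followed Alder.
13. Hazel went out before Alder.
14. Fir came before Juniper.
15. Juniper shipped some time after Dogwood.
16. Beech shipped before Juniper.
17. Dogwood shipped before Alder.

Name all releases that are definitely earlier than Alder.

Directly stated before Alder: Dogwood and Hazel.
Beech reaches Alder via Beech → Dogwood → Alder.
Cedar reaches Alder via Cedar → Ivy → Dogwood → Alder.
Fir reaches Alder via Fir → Dogwood → Alder.
Likewise Ivy reaches Alder by chaining the stated constraints.

Beech, Cedar, Dogwood, Fir, Hazel, Ivy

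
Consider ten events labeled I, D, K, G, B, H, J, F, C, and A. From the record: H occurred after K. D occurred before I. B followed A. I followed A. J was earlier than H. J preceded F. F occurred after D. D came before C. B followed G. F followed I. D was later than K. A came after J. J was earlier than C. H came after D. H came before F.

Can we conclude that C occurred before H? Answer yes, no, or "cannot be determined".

cannot be determined

No chain of stated constraints runs from C to H, and none runs from H to C either.
So the relative order of C and H is not fixed by the given facts.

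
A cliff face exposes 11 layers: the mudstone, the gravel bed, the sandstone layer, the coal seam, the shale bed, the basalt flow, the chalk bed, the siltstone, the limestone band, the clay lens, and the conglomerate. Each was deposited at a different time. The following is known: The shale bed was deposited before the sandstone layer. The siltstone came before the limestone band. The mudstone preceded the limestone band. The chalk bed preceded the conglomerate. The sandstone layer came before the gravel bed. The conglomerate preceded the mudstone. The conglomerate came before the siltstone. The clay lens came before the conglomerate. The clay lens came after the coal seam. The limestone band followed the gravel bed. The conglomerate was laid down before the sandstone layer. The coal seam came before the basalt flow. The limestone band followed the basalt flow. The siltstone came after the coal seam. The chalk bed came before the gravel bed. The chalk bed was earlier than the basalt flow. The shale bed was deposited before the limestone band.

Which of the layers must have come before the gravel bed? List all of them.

the chalk bed, the clay lens, the coal seam, the conglomerate, the sandstone layer, the shale bed

Directly stated before the gravel bed: the chalk bed and the sandstone layer.
The clay lens reaches the gravel bed via the clay lens → the conglomerate → the sandstone layer → the gravel bed.
The coal seam reaches the gravel bed via the coal seam → the clay lens → the conglomerate → the sandstone layer → the gravel bed.
The conglomerate reaches the gravel bed via the conglomerate → the sandstone layer → the gravel bed.
Likewise the shale bed reaches the gravel bed by chaining the stated constraints.
No chain forces the siltstone (or any of the others) ahead of the gravel bed.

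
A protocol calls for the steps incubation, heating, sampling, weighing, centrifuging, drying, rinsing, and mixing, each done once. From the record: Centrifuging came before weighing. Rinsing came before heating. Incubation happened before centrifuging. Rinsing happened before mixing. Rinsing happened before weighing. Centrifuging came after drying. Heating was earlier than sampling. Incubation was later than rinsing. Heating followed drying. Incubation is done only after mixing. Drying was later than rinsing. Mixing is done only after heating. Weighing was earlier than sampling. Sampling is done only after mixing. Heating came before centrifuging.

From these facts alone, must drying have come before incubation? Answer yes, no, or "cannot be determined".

yes

Chain the constraints: drying → heating → mixing → incubation. Each link is directly stated, so drying comes before incubation.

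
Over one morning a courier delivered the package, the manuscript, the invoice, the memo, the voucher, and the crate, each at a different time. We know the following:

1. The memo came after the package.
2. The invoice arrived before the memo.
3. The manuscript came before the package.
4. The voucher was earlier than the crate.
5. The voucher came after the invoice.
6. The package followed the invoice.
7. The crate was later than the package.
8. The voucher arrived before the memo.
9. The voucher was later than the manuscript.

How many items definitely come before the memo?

4

Directly stated before the memo: the invoice, the package, and the voucher.
The manuscript reaches the memo via the manuscript → the voucher → the memo.
No chain forces the crate ahead of the memo.
That's the invoice, the manuscript, the package, and the voucher — 4 in all.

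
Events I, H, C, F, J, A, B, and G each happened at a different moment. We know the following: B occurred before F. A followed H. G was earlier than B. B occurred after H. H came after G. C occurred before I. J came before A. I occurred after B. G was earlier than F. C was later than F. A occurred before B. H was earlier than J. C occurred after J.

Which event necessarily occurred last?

I

Every other event has a chain of constraints placing it before I, so I is last.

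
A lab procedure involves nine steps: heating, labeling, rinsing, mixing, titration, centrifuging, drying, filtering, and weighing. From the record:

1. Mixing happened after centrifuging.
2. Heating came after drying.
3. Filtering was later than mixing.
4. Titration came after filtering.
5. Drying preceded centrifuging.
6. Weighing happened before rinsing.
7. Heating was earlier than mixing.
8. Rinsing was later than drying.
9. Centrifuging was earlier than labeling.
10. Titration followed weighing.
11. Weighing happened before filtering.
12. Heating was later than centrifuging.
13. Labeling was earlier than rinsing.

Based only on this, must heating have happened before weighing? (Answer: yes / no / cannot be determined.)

cannot be determined

No chain of stated constraints runs from heating to weighing, and none runs from weighing to heating either.
So the relative order of heating and weighing is not fixed by the given facts.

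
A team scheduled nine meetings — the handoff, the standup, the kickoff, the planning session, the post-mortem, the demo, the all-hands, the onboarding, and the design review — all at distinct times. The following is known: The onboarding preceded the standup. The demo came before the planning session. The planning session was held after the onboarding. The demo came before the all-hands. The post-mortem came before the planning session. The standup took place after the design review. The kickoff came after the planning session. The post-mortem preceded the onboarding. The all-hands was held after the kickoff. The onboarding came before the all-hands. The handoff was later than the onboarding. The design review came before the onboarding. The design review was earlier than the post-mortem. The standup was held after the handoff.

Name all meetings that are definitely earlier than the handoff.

the design review, the onboarding, the post-mortem

Directly stated before the handoff: the onboarding.
The design review reaches the handoff via the design review → the onboarding → the handoff.
The post-mortem reaches the handoff via the post-mortem → the onboarding → the handoff.
No chain forces the kickoff (or any of the others) ahead of the handoff.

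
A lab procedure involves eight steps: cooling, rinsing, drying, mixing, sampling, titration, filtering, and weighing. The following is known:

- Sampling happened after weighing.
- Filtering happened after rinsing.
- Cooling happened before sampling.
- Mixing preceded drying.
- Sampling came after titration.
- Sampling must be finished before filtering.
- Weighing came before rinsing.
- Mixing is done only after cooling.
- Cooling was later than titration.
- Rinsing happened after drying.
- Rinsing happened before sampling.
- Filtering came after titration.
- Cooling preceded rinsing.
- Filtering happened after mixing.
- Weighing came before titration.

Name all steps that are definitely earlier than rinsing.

cooling, drying, mixing, titration, weighing

Directly stated before rinsing: cooling, drying, and weighing.
Mixing reaches rinsing via mixing → drying → rinsing.
Titration reaches rinsing via titration → cooling → rinsing.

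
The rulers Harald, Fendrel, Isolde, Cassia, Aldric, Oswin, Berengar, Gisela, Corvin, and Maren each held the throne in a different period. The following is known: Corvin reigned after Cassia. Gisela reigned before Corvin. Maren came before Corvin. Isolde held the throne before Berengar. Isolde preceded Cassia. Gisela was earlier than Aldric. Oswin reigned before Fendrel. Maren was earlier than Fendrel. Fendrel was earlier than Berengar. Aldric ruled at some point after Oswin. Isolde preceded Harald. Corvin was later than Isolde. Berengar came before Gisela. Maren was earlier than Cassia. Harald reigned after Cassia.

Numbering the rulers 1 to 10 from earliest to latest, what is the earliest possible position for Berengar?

5

Fendrel, Isolde, Maren, and Oswin must all come before Berengar — 4 forced predecessors.
Nothing else is forced ahead of Berengar, so their earliest slot is position 4 + 1 = 5.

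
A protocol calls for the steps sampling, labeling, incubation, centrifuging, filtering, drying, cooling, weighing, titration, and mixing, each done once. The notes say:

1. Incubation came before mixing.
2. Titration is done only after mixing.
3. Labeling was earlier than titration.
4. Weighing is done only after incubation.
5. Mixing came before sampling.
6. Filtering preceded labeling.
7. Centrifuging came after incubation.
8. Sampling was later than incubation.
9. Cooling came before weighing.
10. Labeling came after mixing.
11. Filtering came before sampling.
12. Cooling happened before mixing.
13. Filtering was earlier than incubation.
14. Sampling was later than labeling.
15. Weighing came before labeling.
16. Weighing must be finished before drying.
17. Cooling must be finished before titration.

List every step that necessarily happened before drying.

cooling, filtering, incubation, weighing

Directly stated before drying: weighing.
Cooling reaches drying via cooling → weighing → drying.
Filtering reaches drying via filtering → incubation → weighing → drying.
Incubation reaches drying via incubation → weighing → drying.
No chain forces sampling (or any of the others) ahead of drying.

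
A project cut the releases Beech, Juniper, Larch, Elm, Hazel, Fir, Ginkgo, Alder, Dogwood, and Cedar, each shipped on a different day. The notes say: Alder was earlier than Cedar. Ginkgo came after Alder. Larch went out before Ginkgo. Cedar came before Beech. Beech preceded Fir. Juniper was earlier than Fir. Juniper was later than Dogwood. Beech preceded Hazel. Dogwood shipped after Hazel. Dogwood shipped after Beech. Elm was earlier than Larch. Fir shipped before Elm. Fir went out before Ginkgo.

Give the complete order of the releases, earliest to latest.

Alder, Cedar, Beech, Hazel, Dogwood, Juniper, Fir, Elm, Larch, Ginkgo

The constraints fix every adjacent pair, so only one ordering works:
Alder → Cedar → Beech → Hazel → Dogwood → Juniper → Fir → Elm → Larch → Ginkgo.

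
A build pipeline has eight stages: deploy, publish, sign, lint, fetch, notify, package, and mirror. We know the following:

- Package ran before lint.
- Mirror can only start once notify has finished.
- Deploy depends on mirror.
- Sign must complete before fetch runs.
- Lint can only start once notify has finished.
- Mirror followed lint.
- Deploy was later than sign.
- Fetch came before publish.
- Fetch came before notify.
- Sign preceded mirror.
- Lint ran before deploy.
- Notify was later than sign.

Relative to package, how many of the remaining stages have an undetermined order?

4

Forced after package: deploy, lint, and mirror.
That leaves fetch, notify, publish, and sign with no forced order relative to package — 4.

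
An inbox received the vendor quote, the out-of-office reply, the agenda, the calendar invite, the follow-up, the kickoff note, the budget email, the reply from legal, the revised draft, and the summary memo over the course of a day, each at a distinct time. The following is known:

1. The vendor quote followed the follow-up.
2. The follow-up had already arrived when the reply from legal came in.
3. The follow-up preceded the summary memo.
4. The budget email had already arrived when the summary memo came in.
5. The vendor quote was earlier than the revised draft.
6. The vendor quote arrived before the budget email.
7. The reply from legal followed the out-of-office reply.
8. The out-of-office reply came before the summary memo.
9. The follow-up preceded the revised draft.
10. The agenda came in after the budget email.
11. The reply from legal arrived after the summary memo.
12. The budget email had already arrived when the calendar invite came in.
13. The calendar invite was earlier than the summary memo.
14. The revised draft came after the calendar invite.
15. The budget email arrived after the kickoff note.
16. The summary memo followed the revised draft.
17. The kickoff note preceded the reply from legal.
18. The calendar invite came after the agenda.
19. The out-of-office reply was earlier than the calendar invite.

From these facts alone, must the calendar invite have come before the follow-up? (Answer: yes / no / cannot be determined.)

no

Tracing the constraints gives the follow-up → the vendor quote → the budget email → the calendar invite, so the follow-up must come before the calendar invite.
That means the calendar invite cannot be before the follow-up.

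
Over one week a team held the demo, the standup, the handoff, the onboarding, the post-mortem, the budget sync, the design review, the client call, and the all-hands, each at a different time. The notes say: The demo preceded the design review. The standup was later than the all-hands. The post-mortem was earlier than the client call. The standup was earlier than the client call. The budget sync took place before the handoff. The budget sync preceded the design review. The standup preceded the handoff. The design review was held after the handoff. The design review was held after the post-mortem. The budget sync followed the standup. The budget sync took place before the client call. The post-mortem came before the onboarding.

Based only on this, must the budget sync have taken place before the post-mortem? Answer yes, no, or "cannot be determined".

cannot be determined

No chain of stated constraints runs from the budget sync to the post-mortem, and none runs from the post-mortem to the budget sync either.
So the relative order of the budget sync and the post-mortem is not fixed by the given facts.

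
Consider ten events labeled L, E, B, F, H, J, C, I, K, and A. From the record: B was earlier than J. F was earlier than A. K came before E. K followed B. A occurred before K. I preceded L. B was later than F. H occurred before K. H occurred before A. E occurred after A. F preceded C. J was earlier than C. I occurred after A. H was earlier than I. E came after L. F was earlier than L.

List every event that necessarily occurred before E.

A, B, F, H, I, K, L

Directly stated before E: A, K, and L.
B reaches E via B → K → E.
F reaches E via F → A → E.
H reaches E via H → K → E.
Likewise I reaches E by chaining the stated constraints.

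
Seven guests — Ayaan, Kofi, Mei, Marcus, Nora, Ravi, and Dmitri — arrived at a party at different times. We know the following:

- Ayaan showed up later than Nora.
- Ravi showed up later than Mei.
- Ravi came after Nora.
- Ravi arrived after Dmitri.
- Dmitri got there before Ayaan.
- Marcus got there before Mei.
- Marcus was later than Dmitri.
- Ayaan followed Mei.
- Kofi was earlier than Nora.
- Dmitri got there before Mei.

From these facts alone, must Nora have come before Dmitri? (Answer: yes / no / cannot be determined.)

cannot be determined

No chain of stated constraints runs from Nora to Dmitri, and none runs from Dmitri to Nora either.
So the relative order of Nora and Dmitri is not fixed by the given facts.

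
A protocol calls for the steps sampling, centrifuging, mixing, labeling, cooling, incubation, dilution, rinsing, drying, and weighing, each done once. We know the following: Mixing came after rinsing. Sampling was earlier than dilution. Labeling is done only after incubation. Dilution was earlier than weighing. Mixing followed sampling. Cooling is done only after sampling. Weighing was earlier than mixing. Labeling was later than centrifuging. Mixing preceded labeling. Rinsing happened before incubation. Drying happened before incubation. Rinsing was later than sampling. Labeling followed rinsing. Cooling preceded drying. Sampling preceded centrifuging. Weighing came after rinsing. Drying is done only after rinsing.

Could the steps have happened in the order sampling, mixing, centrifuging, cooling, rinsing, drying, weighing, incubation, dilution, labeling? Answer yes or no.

no

The constraints require weighing before mixing, but in the proposed sequence mixing appears ahead of weighing. That one violation is enough.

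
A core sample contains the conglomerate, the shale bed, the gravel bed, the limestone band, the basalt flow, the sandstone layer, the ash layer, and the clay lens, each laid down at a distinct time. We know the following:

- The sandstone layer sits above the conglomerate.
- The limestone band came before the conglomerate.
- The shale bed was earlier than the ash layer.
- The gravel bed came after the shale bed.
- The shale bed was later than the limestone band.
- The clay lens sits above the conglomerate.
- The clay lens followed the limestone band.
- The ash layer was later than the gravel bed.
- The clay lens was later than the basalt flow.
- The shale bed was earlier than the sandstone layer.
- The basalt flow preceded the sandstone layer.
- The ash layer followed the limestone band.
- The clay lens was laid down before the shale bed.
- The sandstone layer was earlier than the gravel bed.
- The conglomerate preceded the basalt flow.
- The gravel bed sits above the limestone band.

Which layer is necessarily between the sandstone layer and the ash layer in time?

the gravel bed

Tracing the constraints gives the sandstone layer → the gravel bed → the ash layer, so the gravel bed sits after the sandstone layer and before the ash layer.
No other layer is forced both after the sandstone layer and before the ash layer.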